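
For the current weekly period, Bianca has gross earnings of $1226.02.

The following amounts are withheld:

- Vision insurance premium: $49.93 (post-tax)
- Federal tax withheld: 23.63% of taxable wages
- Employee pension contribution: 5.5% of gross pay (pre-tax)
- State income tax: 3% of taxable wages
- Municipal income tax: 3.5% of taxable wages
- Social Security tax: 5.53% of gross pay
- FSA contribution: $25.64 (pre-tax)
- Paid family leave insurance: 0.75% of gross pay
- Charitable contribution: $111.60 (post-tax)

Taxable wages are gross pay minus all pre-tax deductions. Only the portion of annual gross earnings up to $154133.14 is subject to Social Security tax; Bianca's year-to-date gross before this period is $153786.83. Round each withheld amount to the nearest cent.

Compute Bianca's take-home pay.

$601.71

Employee pension contribution: $1226.02 × 0.055 = $67.43
FSA contribution: $25.64
Pre-tax total = $67.43 + $25.64 = $93.07
Taxable wages = $1226.02 − $93.07 = $1132.95
Federal tax withheld: $1132.95 × 0.2363 = $267.72
Municipal income tax: $1132.95 × 0.035 = $39.65
State income tax: $1132.95 × 0.03 = $33.99
Paid family leave insurance: $1226.02 × 0.0075 = $9.20
Social Security tax: only $154133.14 − $153786.83 = $346.31 of this check is subject → $346.31 × 0.0553 = $19.15
Vision insurance premium: $49.93
Charitable contribution: $111.60
Total deductions = $67.43 + $25.64 + $267.72 + $39.65 + $33.99 + $9.20 + $19.15 + $49.93 + $111.60 = $624.31
Net pay = $1226.02 − $624.31 = $601.71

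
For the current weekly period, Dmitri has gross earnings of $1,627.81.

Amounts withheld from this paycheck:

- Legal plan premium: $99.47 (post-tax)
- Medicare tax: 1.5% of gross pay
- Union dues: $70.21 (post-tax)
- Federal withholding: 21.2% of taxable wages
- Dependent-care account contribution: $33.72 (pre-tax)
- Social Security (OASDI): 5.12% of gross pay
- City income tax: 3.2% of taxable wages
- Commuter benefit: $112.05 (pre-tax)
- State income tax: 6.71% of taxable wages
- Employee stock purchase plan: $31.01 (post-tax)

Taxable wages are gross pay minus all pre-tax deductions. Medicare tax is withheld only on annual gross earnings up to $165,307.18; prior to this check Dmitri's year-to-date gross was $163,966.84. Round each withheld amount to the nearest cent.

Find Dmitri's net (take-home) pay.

$716.84

Dependent-care account contribution: $33.72
Commuter benefit: $112.05
Pre-tax total = $33.72 + $112.05 = $145.77
Taxable wages = $1,627.81 − $145.77 = $1,482.04
State income tax: $1,482.04 × 0.0671 = $99.44
Federal withholding: $1,482.04 × 0.212 = $314.19
City income tax: $1,482.04 × 0.032 = $47.43
Medicare tax: only $165,307.18 − $163,966.84 = $1,340.34 of this check is subject → $1,340.34 × 0.015 = $20.11
Social Security (OASDI): $1,627.81 × 0.0512 = $83.34
Legal plan premium: $99.47
Employee stock purchase plan: $31.01
Union dues: $70.21
Total deductions = $33.72 + $112.05 + $99.44 + $314.19 + $47.43 + $20.11 + $83.34 + $99.47 + $31.01 + $70.21 = $910.97
Net pay = $1,627.81 − $910.97 = $716.84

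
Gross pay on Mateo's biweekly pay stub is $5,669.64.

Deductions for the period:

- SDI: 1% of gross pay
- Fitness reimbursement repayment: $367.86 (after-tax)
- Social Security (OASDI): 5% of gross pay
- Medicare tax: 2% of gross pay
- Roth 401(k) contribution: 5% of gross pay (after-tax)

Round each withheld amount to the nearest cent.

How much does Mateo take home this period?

Social Security (OASDI): $5,669.64 × 0.05 = $283.48
SDI: $5,669.64 × 0.01 = $56.70
Medicare tax: $5,669.64 × 0.02 = $113.39
Fitness reimbursement repayment: $367.86
Roth 401(k) contribution: $5,669.64 × 0.05 = $283.48
Total deductions = $283.48 + $56.70 + $113.39 + $367.86 + $283.48 = $1,104.91
Net pay = $5,669.64 − $1,104.91 = $4,564.73

$4,564.73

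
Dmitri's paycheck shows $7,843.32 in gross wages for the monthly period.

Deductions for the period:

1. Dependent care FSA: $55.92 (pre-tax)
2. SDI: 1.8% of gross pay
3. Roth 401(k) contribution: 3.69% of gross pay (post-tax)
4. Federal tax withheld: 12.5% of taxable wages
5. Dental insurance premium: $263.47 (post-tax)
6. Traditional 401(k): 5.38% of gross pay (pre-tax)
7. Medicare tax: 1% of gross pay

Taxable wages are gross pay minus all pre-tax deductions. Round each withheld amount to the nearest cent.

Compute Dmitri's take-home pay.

Dependent care FSA: $55.92
Traditional 401(k): $7,843.32 × 0.0538 = $421.97
Pre-tax total = $55.92 + $421.97 = $477.89
Taxable wages = $7,843.32 − $477.89 = $7,365.43
Federal tax withheld: $7,365.43 × 0.125 = $920.68
Medicare tax: $7,843.32 × 0.01 = $78.43
SDI: $7,843.32 × 0.018 = $141.18
Roth 401(k) contribution: $7,843.32 × 0.0369 = $289.42
Dental insurance premium: $263.47
Total deductions = $55.92 + $421.97 + $920.68 + $78.43 + $141.18 + $289.42 + $263.47 = $2,171.07
Net pay = $7,843.32 − $2,171.07 = $5,672.25

$5,672.25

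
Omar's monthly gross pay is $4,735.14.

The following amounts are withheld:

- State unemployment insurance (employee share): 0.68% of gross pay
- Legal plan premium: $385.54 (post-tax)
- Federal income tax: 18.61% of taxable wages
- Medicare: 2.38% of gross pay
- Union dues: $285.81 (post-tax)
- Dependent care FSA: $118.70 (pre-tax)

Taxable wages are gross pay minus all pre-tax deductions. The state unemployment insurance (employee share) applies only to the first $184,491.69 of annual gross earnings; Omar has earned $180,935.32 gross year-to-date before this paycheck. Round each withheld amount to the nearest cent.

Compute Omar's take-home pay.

Dependent care FSA: $118.70
Taxable wages = $4,735.14 − $118.70 = $4,616.44
Federal income tax: $4,616.44 × 0.1861 = $859.12
State unemployment insurance (employee share): only $184,491.69 − $180,935.32 = $3,556.37 of this check is subject → $3,556.37 × 0.0068 = $24.18
Medicare: $4,735.14 × 0.0238 = $112.70
Legal plan premium: $385.54
Union dues: $285.81
Total deductions = $118.70 + $859.12 + $24.18 + $112.70 + $385.54 + $285.81 = $1,786.05
Net pay = $4,735.14 − $1,786.05 = $2,949.09

$2,949.09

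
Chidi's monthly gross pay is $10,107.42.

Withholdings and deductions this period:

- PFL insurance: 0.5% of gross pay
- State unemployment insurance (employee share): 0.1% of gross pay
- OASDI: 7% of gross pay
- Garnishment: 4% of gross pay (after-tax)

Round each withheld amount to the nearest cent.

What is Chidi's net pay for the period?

OASDI: $10,107.42 × 0.07 = $707.52
PFL insurance: $10,107.42 × 0.005 = $50.54
State unemployment insurance (employee share): $10,107.42 × 0.001 = $10.11
Garnishment: $10,107.42 × 0.04 = $404.30
Total deductions = $707.52 + $50.54 + $10.11 + $404.30 = $1,172.47
Net pay = $10,107.42 − $1,172.47 = $8,934.95

$8,934.95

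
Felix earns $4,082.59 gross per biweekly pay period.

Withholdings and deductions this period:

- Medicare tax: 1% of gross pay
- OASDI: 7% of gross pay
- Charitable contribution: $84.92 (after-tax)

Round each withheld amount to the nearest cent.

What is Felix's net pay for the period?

$3,671.06

Medicare tax: $4,082.59 × 0.01 = $40.83
OASDI: $4,082.59 × 0.07 = $285.78
Charitable contribution: $84.92
Total deductions = $40.83 + $285.78 + $84.92 = $411.53
Net pay = $4,082.59 − $411.53 = $3,671.06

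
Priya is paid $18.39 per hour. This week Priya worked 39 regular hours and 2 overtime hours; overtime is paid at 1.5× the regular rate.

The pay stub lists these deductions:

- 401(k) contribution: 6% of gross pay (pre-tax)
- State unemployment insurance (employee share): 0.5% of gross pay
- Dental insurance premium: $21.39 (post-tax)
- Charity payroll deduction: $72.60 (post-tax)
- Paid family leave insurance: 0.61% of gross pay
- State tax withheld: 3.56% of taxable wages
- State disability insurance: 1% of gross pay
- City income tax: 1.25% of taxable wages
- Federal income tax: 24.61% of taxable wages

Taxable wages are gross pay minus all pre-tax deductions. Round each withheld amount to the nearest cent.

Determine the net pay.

Regular pay: 39 × $18.39 = $717.21
Overtime pay: 2 × $18.39 × 1.5 = $55.17
Gross pay = $717.21 + $55.17 = $772.38
401(k) contribution: $772.38 × 0.06 = $46.34
Taxable wages = $772.38 − $46.34 = $726.04
State tax withheld: $726.04 × 0.0356 = $25.85
Federal income tax: $726.04 × 0.2461 = $178.68
City income tax: $726.04 × 0.0125 = $9.08
State disability insurance: $772.38 × 0.01 = $7.72
Paid family leave insurance: $772.38 × 0.0061 = $4.71
State unemployment insurance (employee share): $772.38 × 0.005 = $3.86
Dental insurance premium: $21.39
Charity payroll deduction: $72.60
Total deductions = $46.34 + $25.85 + $178.68 + $9.08 + $7.72 + $4.71 + $3.86 + $21.39 + $72.60 = $370.23
Net pay = $772.38 − $370.23 = $402.15

$402.15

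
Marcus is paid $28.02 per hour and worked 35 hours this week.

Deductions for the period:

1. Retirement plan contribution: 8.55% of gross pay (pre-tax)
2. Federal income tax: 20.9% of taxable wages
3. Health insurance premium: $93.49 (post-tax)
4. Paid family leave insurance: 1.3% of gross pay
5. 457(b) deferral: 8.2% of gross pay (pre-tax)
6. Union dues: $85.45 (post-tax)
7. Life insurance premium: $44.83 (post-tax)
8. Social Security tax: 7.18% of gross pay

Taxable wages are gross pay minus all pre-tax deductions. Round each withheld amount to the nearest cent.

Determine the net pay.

Gross pay: 35 × $28.02 = $980.70
Retirement plan contribution: $980.70 × 0.0855 = $83.85
457(b) deferral: $980.70 × 0.082 = $80.42
Pre-tax total = $83.85 + $80.42 = $164.27
Taxable wages = $980.70 − $164.27 = $816.43
Federal income tax: $816.43 × 0.209 = $170.63
Paid family leave insurance: $980.70 × 0.013 = $12.75
Social Security tax: $980.70 × 0.0718 = $70.41
Life insurance premium: $44.83
Health insurance premium: $93.49
Union dues: $85.45
Total deductions = $83.85 + $80.42 + $170.63 + $12.75 + $70.41 + $44.83 + $93.49 + $85.45 = $641.83
Net pay = $980.70 − $641.83 = $338.87

$338.87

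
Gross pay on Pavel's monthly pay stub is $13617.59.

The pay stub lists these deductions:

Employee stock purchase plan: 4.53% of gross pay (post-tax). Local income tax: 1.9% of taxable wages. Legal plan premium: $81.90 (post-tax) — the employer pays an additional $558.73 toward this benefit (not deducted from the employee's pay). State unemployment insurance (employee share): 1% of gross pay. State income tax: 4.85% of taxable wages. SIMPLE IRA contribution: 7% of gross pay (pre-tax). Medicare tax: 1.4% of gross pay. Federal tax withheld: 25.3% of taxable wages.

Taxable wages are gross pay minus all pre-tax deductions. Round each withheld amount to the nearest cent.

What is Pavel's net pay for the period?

$7579.83

SIMPLE IRA contribution: $13617.59 × 0.07 = $953.23
Taxable wages = $13617.59 − $953.23 = $12664.36
Local income tax: $12664.36 × 0.019 = $240.62
State income tax: $12664.36 × 0.0485 = $614.22
Federal tax withheld: $12664.36 × 0.253 = $3204.08
State unemployment insurance (employee share): $13617.59 × 0.01 = $136.18
Medicare tax: $13617.59 × 0.014 = $190.65
Employee stock purchase plan: $13617.59 × 0.0453 = $616.88
Legal plan premium: $81.90
(Employer's $558.73 toward legal plan premium is not withheld from the employee.)
Total deductions = $953.23 + $240.62 + $614.22 + $3204.08 + $136.18 + $190.65 + $616.88 + $81.90 = $6037.76
Net pay = $13617.59 − $6037.76 = $7579.83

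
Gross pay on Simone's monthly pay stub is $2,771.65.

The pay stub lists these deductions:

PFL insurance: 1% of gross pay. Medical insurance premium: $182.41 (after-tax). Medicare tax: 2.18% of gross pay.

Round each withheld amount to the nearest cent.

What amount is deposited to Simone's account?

Medicare tax: $2,771.65 × 0.0218 = $60.42
PFL insurance: $2,771.65 × 0.01 = $27.72
Medical insurance premium: $182.41
Total deductions = $60.42 + $27.72 + $182.41 = $270.55
Net pay = $2,771.65 − $270.55 = $2,501.10

$2,501.10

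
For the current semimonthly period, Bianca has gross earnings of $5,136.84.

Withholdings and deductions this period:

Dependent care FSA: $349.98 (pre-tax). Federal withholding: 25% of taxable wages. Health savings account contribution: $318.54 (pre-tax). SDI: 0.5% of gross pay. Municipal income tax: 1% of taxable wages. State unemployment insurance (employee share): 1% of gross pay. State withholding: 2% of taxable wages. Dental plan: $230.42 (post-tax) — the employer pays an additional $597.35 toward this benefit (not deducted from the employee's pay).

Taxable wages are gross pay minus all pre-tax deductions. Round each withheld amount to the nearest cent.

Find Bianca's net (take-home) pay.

$2,909.72

Dependent care FSA: $349.98
Health savings account contribution: $318.54
Pre-tax total = $349.98 + $318.54 = $668.52
Taxable wages = $5,136.84 − $668.52 = $4,468.32
State withholding: $4,468.32 × 0.02 = $89.37
Federal withholding: $4,468.32 × 0.25 = $1,117.08
Municipal income tax: $4,468.32 × 0.01 = $44.68
State unemployment insurance (employee share): $5,136.84 × 0.01 = $51.37
SDI: $5,136.84 × 0.005 = $25.68
Dental plan: $230.42
(Employer's $597.35 toward dental plan is not withheld from the employee.)
Total deductions = $349.98 + $318.54 + $89.37 + $1,117.08 + $44.68 + $51.37 + $25.68 + $230.42 = $2,227.12
Net pay = $5,136.84 − $2,227.12 = $2,909.72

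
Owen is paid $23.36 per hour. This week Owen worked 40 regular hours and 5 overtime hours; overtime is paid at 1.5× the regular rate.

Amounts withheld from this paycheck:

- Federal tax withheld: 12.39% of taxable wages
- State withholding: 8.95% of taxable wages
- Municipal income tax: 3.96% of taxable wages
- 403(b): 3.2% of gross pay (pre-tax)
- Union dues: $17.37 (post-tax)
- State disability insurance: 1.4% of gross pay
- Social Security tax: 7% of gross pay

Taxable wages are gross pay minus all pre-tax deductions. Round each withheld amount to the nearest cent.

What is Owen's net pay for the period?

$691.78

Regular pay: 40 × $23.36 = $934.40
Overtime pay: 5 × $23.36 × 1.5 = $175.20
Gross pay = $934.40 + $175.20 = $1,109.60
403(b): $1,109.60 × 0.032 = $35.51
Taxable wages = $1,109.60 − $35.51 = $1,074.09
State withholding: $1,074.09 × 0.0895 = $96.13
Federal tax withheld: $1,074.09 × 0.1239 = $133.08
Municipal income tax: $1,074.09 × 0.0396 = $42.53
Social Security tax: $1,109.60 × 0.07 = $77.67
State disability insurance: $1,109.60 × 0.014 = $15.53
Union dues: $17.37
Total deductions = $35.51 + $96.13 + $133.08 + $42.53 + $77.67 + $15.53 + $17.37 = $417.82
Net pay = $1,109.60 − $417.82 = $691.78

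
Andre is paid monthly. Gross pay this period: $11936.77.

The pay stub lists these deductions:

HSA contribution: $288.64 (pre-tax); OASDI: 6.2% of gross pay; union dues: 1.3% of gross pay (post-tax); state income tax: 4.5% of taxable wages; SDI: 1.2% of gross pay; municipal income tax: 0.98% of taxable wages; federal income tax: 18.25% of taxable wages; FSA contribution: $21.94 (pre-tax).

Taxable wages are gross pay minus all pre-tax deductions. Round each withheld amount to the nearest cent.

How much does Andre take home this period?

$7828.79

FSA contribution: $21.94
HSA contribution: $288.64
Pre-tax total = $21.94 + $288.64 = $310.58
Taxable wages = $11936.77 − $310.58 = $11626.19
State income tax: $11626.19 × 0.045 = $523.18
Municipal income tax: $11626.19 × 0.0098 = $113.94
Federal income tax: $11626.19 × 0.1825 = $2121.78
OASDI: $11936.77 × 0.062 = $740.08
SDI: $11936.77 × 0.012 = $143.24
Union dues: $11936.77 × 0.013 = $155.18
Total deductions = $21.94 + $288.64 + $523.18 + $113.94 + $2121.78 + $740.08 + $143.24 + $155.18 = $4107.98
Net pay = $11936.77 − $4107.98 = $7828.79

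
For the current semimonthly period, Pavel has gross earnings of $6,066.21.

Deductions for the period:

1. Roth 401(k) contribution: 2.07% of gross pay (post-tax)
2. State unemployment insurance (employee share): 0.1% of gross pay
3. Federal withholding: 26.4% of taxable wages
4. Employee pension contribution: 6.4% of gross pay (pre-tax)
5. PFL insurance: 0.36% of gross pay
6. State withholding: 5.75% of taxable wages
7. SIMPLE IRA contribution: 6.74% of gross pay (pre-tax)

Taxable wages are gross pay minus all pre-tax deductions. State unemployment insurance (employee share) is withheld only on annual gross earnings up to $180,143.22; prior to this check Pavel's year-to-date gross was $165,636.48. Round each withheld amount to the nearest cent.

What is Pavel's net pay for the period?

$3,421.61

SIMPLE IRA contribution: $6,066.21 × 0.0674 = $408.86
Employee pension contribution: $6,066.21 × 0.064 = $388.24
Pre-tax total = $408.86 + $388.24 = $797.10
Taxable wages = $6,066.21 − $797.10 = $5,269.11
State withholding: $5,269.11 × 0.0575 = $302.97
Federal withholding: $5,269.11 × 0.264 = $1,391.05
State unemployment insurance (employee share): cap not yet reached, full $6,066.21 is subject → $6,066.21 × 0.001 = $6.07
PFL insurance: $6,066.21 × 0.0036 = $21.84
Roth 401(k) contribution: $6,066.21 × 0.0207 = $125.57
Total deductions = $408.86 + $388.24 + $302.97 + $1,391.05 + $6.07 + $21.84 + $125.57 = $2,644.60
Net pay = $6,066.21 − $2,644.60 = $3,421.61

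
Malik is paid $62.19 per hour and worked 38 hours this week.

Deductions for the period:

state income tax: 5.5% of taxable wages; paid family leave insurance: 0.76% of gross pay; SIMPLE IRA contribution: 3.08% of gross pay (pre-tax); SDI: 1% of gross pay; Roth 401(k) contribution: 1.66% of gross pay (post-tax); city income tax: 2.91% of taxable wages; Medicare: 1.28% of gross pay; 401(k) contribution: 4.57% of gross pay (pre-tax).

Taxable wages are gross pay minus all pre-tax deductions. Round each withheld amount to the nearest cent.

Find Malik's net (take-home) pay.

$1,887.82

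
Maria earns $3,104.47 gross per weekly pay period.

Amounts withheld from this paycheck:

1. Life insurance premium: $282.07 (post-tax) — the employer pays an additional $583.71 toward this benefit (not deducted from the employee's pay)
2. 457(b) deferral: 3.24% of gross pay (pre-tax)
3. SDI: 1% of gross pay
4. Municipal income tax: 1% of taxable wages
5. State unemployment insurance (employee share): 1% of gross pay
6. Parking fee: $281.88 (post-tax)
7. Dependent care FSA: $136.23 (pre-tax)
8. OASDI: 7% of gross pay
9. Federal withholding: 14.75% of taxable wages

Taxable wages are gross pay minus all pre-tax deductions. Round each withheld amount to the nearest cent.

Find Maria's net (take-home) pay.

$1,572.66

Dependent care FSA: $136.23
457(b) deferral: $3,104.47 × 0.0324 = $100.58
Pre-tax total = $136.23 + $100.58 = $236.81
Taxable wages = $3,104.47 − $236.81 = $2,867.66
Federal withholding: $2,867.66 × 0.1475 = $422.98
Municipal income tax: $2,867.66 × 0.01 = $28.68
OASDI: $3,104.47 × 0.07 = $217.31
State unemployment insurance (employee share): $3,104.47 × 0.01 = $31.04
SDI: $3,104.47 × 0.01 = $31.04
Parking fee: $281.88
Life insurance premium: $282.07
(Employer's $583.71 toward life insurance premium is not withheld from the employee.)
Total deductions = $136.23 + $100.58 + $422.98 + $28.68 + $217.31 + $31.04 + $31.04 + $281.88 + $282.07 = $1,531.81
Net pay = $3,104.47 − $1,531.81 = $1,572.66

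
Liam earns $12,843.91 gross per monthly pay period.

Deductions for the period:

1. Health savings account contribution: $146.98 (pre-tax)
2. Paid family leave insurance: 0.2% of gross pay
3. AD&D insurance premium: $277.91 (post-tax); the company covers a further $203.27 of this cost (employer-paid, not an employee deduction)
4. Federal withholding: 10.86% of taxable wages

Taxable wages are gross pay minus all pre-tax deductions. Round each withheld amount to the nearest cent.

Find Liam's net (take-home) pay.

Health savings account contribution: $146.98
Taxable wages = $12,843.91 − $146.98 = $12,696.93
Federal withholding: $12,696.93 × 0.1086 = $1,378.89
Paid family leave insurance: $12,843.91 × 0.002 = $25.69
AD&D insurance premium: $277.91
(Employer's $203.27 toward AD&D insurance premium is not withheld from the employee.)
Total deductions = $146.98 + $1,378.89 + $25.69 + $277.91 = $1,829.47
Net pay = $12,843.91 − $1,829.47 = $11,014.44

$11,014.44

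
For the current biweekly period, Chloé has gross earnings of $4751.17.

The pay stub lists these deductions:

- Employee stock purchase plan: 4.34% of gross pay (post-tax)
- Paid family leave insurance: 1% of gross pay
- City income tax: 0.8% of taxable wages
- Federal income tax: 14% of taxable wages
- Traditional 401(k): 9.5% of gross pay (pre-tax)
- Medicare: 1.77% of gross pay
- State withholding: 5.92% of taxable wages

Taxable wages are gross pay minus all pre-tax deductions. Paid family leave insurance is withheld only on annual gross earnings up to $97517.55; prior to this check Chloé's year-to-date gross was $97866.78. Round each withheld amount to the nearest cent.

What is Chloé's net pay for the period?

Traditional 401(k): $4751.17 × 0.095 = $451.36
Taxable wages = $4751.17 − $451.36 = $4299.81
Federal income tax: $4299.81 × 0.14 = $601.97
City income tax: $4299.81 × 0.008 = $34.40
State withholding: $4299.81 × 0.0592 = $254.55
Paid family leave insurance: annual cap $97517.55 already reached (YTD $97866.78), so $0.00
Medicare: $4751.17 × 0.0177 = $84.10
Employee stock purchase plan: $4751.17 × 0.0434 = $206.20
Total deductions = $451.36 + $601.97 + $34.40 + $254.55 + $0.00 + $84.10 + $206.20 = $1632.58
Net pay = $4751.17 − $1632.58 = $3118.59

$3118.59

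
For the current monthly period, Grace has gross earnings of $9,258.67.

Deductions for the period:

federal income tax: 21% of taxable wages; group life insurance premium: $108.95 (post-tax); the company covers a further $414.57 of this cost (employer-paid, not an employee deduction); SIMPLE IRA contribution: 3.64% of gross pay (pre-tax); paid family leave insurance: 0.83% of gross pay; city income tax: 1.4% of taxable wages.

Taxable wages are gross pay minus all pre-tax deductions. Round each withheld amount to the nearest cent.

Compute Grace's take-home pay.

SIMPLE IRA contribution: $9,258.67 × 0.0364 = $337.02
Taxable wages = $9,258.67 − $337.02 = $8,921.65
Federal income tax: $8,921.65 × 0.21 = $1,873.55
City income tax: $8,921.65 × 0.014 = $124.90
Paid family leave insurance: $9,258.67 × 0.0083 = $76.85
Group life insurance premium: $108.95
(Employer's $414.57 toward group life insurance premium is not withheld from the employee.)
Total deductions = $337.02 + $1,873.55 + $124.90 + $76.85 + $108.95 = $2,521.27
Net pay = $9,258.67 − $2,521.27 = $6,737.40

$6,737.40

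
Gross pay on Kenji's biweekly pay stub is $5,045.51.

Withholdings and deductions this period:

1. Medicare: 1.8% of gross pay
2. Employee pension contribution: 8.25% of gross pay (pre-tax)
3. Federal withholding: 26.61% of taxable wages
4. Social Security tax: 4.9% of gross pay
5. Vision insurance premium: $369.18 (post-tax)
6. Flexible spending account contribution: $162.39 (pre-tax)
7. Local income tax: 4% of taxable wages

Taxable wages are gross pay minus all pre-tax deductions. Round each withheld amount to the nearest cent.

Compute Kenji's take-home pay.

$2,392.34

Employee pension contribution: $5,045.51 × 0.0825 = $416.25
Flexible spending account contribution: $162.39
Pre-tax total = $416.25 + $162.39 = $578.64
Taxable wages = $5,045.51 − $578.64 = $4,466.87
Local income tax: $4,466.87 × 0.04 = $178.67
Federal withholding: $4,466.87 × 0.2661 = $1,188.63
Medicare: $5,045.51 × 0.018 = $90.82
Social Security tax: $5,045.51 × 0.049 = $247.23
Vision insurance premium: $369.18
Total deductions = $416.25 + $162.39 + $178.67 + $1,188.63 + $90.82 + $247.23 + $369.18 = $2,653.17
Net pay = $5,045.51 − $2,653.17 = $2,392.34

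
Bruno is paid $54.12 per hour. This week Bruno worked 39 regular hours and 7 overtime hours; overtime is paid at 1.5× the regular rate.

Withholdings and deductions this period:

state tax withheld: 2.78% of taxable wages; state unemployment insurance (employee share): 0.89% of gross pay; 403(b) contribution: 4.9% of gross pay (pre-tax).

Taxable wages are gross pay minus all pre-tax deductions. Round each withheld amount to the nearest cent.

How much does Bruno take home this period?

Regular pay: 39 × $54.12 = $2110.68
Overtime pay: 7 × $54.12 × 1.5 = $568.26
Gross pay = $2110.68 + $568.26 = $2678.94
403(b) contribution: $2678.94 × 0.049 = $131.27
Taxable wages = $2678.94 − $131.27 = $2547.67
State tax withheld: $2547.67 × 0.0278 = $70.83
State unemployment insurance (employee share): $2678.94 × 0.0089 = $23.84
Total deductions = $131.27 + $70.83 + $23.84 = $225.94
Net pay = $2678.94 − $225.94 = $2453.00

$2453.00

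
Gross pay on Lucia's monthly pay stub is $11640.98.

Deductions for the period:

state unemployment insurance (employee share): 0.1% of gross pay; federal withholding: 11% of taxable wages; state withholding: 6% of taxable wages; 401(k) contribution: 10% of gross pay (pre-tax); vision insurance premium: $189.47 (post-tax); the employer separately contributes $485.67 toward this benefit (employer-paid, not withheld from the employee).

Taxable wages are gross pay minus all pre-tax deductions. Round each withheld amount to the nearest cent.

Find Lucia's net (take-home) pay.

$8494.70

401(k) contribution: $11640.98 × 0.1 = $1164.10
Taxable wages = $11640.98 − $1164.10 = $10476.88
State withholding: $10476.88 × 0.06 = $628.61
Federal withholding: $10476.88 × 0.11 = $1152.46
State unemployment insurance (employee share): $11640.98 × 0.001 = $11.64
Vision insurance premium: $189.47
(Employer's $485.67 toward vision insurance premium is not withheld from the employee.)
Total deductions = $1164.10 + $628.61 + $1152.46 + $11.64 + $189.47 = $3146.28
Net pay = $11640.98 − $3146.28 = $8494.70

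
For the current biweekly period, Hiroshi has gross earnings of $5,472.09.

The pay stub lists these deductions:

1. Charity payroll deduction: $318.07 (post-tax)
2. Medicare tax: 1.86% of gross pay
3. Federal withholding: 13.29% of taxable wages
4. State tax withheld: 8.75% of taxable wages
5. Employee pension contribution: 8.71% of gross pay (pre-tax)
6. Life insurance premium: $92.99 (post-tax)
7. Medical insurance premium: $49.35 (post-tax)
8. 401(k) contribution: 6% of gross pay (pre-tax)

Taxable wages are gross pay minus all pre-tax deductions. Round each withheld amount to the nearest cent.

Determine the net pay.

Employee pension contribution: $5,472.09 × 0.0871 = $476.62
401(k) contribution: $5,472.09 × 0.06 = $328.33
Pre-tax total = $476.62 + $328.33 = $804.95
Taxable wages = $5,472.09 − $804.95 = $4,667.14
State tax withheld: $4,667.14 × 0.0875 = $408.37
Federal withholding: $4,667.14 × 0.1329 = $620.26
Medicare tax: $5,472.09 × 0.0186 = $101.78
Charity payroll deduction: $318.07
Medical insurance premium: $49.35
Life insurance premium: $92.99
Total deductions = $476.62 + $328.33 + $408.37 + $620.26 + $101.78 + $318.07 + $49.35 + $92.99 = $2,395.77
Net pay = $5,472.09 − $2,395.77 = $3,076.32

$3,076.32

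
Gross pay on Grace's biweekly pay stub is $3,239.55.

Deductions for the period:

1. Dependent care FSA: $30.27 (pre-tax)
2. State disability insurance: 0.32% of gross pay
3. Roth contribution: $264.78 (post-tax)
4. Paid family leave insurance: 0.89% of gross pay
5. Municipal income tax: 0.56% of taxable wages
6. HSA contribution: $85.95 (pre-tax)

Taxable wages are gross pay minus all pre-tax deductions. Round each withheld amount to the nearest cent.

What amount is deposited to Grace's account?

HSA contribution: $85.95
Dependent care FSA: $30.27
Pre-tax total = $85.95 + $30.27 = $116.22
Taxable wages = $3,239.55 − $116.22 = $3,123.33
Municipal income tax: $3,123.33 × 0.0056 = $17.49
State disability insurance: $3,239.55 × 0.0032 = $10.37
Paid family leave insurance: $3,239.55 × 0.0089 = $28.83
Roth contribution: $264.78
Total deductions = $85.95 + $30.27 + $17.49 + $10.37 + $28.83 + $264.78 = $437.69
Net pay = $3,239.55 − $437.69 = $2,801.86

$2,801.86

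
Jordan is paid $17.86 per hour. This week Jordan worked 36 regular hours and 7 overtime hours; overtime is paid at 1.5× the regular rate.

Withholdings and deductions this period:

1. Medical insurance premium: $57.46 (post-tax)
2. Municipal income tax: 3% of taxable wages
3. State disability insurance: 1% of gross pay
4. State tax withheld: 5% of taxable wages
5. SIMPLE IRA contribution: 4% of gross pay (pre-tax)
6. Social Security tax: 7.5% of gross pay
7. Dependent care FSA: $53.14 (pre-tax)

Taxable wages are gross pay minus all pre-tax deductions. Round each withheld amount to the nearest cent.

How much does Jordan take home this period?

$556.55

Regular pay: 36 × $17.86 = $642.96
Overtime pay: 7 × $17.86 × 1.5 = $187.53
Gross pay = $642.96 + $187.53 = $830.49
Dependent care FSA: $53.14
SIMPLE IRA contribution: $830.49 × 0.04 = $33.22
Pre-tax total = $53.14 + $33.22 = $86.36
Taxable wages = $830.49 − $86.36 = $744.13
State tax withheld: $744.13 × 0.05 = $37.21
Municipal income tax: $744.13 × 0.03 = $22.32
State disability insurance: $830.49 × 0.01 = $8.30
Social Security tax: $830.49 × 0.075 = $62.29
Medical insurance premium: $57.46
Total deductions = $53.14 + $33.22 + $37.21 + $22.32 + $8.30 + $62.29 + $57.46 = $273.94
Net pay = $830.49 − $273.94 = $556.55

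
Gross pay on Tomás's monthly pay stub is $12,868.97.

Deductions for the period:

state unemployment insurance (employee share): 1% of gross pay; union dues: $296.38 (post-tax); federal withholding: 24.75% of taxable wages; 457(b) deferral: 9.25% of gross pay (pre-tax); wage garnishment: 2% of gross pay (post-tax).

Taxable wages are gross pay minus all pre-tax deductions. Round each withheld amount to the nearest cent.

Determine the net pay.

$8,105.69

457(b) deferral: $12,868.97 × 0.0925 = $1,190.38
Taxable wages = $12,868.97 − $1,190.38 = $11,678.59
Federal withholding: $11,678.59 × 0.2475 = $2,890.45
State unemployment insurance (employee share): $12,868.97 × 0.01 = $128.69
Union dues: $296.38
Wage garnishment: $12,868.97 × 0.02 = $257.38
Total deductions = $1,190.38 + $2,890.45 + $128.69 + $296.38 + $257.38 = $4,763.28
Net pay = $12,868.97 − $4,763.28 = $8,105.69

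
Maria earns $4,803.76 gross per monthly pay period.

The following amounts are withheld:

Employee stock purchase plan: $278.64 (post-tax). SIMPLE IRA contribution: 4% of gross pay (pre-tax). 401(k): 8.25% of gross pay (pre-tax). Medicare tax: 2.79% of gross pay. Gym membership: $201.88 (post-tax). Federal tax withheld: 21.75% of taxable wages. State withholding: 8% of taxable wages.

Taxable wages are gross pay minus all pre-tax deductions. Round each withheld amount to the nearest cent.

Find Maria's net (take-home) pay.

$2,346.71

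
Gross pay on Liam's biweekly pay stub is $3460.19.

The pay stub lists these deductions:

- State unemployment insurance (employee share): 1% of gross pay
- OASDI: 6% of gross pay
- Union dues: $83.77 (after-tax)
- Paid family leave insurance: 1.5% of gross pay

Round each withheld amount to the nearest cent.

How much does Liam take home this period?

Paid family leave insurance: $3460.19 × 0.015 = $51.90
State unemployment insurance (employee share): $3460.19 × 0.01 = $34.60
OASDI: $3460.19 × 0.06 = $207.61
Union dues: $83.77
Total deductions = $51.90 + $34.60 + $207.61 + $83.77 = $377.88
Net pay = $3460.19 − $377.88 = $3082.31

$3082.31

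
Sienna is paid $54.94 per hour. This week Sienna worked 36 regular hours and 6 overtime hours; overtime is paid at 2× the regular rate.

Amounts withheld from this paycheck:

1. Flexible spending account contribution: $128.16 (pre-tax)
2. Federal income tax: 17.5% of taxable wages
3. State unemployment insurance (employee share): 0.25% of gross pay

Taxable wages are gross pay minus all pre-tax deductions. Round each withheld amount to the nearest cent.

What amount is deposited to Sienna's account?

$2,063.30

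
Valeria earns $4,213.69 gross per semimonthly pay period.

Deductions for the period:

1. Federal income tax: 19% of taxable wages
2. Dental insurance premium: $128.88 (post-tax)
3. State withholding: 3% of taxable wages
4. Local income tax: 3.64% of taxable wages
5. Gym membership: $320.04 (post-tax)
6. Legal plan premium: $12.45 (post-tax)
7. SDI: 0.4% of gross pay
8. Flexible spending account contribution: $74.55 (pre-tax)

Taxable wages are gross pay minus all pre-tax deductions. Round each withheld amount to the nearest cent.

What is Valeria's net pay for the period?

Flexible spending account contribution: $74.55
Taxable wages = $4,213.69 − $74.55 = $4,139.14
Local income tax: $4,139.14 × 0.0364 = $150.66
State withholding: $4,139.14 × 0.03 = $124.17
Federal income tax: $4,139.14 × 0.19 = $786.44
SDI: $4,213.69 × 0.004 = $16.85
Gym membership: $320.04
Dental insurance premium: $128.88
Legal plan premium: $12.45
Total deductions = $74.55 + $150.66 + $124.17 + $786.44 + $16.85 + $320.04 + $128.88 + $12.45 = $1,614.04
Net pay = $4,213.69 − $1,614.04 = $2,599.65

$2,599.65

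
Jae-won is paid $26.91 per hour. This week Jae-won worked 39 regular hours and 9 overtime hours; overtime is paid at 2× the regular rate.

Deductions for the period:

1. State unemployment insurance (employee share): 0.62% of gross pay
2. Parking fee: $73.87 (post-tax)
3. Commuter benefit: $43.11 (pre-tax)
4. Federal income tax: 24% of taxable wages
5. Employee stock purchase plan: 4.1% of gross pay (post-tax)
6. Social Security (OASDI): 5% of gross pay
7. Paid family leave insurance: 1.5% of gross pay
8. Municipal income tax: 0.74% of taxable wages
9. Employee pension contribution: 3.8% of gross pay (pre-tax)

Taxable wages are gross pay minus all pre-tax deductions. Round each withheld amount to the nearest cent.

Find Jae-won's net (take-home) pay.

Regular pay: 39 × $26.91 = $1,049.49
Overtime pay: 9 × $26.91 × 2 = $484.38
Gross pay = $1,049.49 + $484.38 = $1,533.87
Commuter benefit: $43.11
Employee pension contribution: $1,533.87 × 0.038 = $58.29
Pre-tax total = $43.11 + $58.29 = $101.40
Taxable wages = $1,533.87 − $101.40 = $1,432.47
Municipal income tax: $1,432.47 × 0.0074 = $10.60
Federal income tax: $1,432.47 × 0.24 = $343.79
Paid family leave insurance: $1,533.87 × 0.015 = $23.01
Social Security (OASDI): $1,533.87 × 0.05 = $76.69
State unemployment insurance (employee share): $1,533.87 × 0.0062 = $9.51
Employee stock purchase plan: $1,533.87 × 0.041 = $62.89
Parking fee: $73.87
Total deductions = $43.11 + $58.29 + $10.60 + $343.79 + $23.01 + $76.69 + $9.51 + $62.89 + $73.87 = $701.76
Net pay = $1,533.87 − $701.76 = $832.11

$832.11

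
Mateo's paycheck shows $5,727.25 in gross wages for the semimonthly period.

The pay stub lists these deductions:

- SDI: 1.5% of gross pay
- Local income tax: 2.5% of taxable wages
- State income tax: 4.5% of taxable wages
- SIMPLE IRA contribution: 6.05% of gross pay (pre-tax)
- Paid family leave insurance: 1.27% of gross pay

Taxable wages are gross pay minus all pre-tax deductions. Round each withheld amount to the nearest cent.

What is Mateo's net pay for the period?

SIMPLE IRA contribution: $5,727.25 × 0.0605 = $346.50
Taxable wages = $5,727.25 − $346.50 = $5,380.75
Local income tax: $5,380.75 × 0.025 = $134.52
State income tax: $5,380.75 × 0.045 = $242.13
SDI: $5,727.25 × 0.015 = $85.91
Paid family leave insurance: $5,727.25 × 0.0127 = $72.74
Total deductions = $346.50 + $134.52 + $242.13 + $85.91 + $72.74 = $881.80
Net pay = $5,727.25 − $881.80 = $4,845.45

$4,845.45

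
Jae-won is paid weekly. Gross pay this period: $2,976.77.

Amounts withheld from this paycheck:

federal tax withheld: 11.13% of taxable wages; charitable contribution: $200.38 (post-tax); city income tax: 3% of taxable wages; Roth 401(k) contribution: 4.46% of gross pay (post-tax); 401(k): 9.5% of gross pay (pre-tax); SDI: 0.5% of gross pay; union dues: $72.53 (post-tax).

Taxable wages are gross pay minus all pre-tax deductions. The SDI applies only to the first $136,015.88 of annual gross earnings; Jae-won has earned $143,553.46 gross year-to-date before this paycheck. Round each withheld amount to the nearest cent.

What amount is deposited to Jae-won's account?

$1,907.65

401(k): $2,976.77 × 0.095 = $282.79
Taxable wages = $2,976.77 − $282.79 = $2,693.98
Federal tax withheld: $2,693.98 × 0.1113 = $299.84
City income tax: $2,693.98 × 0.03 = $80.82
SDI: annual cap $136,015.88 already reached (YTD $143,553.46), so $0.00
Union dues: $72.53
Charitable contribution: $200.38
Roth 401(k) contribution: $2,976.77 × 0.0446 = $132.76
Total deductions = $282.79 + $299.84 + $80.82 + $0.00 + $72.53 + $200.38 + $132.76 = $1,069.12
Net pay = $2,976.77 − $1,069.12 = $1,907.65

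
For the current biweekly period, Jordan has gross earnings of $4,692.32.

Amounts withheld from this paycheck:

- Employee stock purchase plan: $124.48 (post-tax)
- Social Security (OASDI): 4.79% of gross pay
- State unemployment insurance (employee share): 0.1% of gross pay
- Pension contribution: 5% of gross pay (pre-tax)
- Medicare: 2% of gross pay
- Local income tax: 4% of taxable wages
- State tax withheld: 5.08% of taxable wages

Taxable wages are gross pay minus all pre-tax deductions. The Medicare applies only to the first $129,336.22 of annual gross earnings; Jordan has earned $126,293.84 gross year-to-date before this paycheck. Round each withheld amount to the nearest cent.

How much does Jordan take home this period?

Pension contribution: $4,692.32 × 0.05 = $234.62
Taxable wages = $4,692.32 − $234.62 = $4,457.70
State tax withheld: $4,457.70 × 0.0508 = $226.45
Local income tax: $4,457.70 × 0.04 = $178.31
Medicare: only $129,336.22 − $126,293.84 = $3,042.38 of this check is subject → $3,042.38 × 0.02 = $60.85
State unemployment insurance (employee share): $4,692.32 × 0.001 = $4.69
Social Security (OASDI): $4,692.32 × 0.0479 = $224.76
Employee stock purchase plan: $124.48
Total deductions = $234.62 + $226.45 + $178.31 + $60.85 + $4.69 + $224.76 + $124.48 = $1,054.16
Net pay = $4,692.32 − $1,054.16 = $3,638.16

$3,638.16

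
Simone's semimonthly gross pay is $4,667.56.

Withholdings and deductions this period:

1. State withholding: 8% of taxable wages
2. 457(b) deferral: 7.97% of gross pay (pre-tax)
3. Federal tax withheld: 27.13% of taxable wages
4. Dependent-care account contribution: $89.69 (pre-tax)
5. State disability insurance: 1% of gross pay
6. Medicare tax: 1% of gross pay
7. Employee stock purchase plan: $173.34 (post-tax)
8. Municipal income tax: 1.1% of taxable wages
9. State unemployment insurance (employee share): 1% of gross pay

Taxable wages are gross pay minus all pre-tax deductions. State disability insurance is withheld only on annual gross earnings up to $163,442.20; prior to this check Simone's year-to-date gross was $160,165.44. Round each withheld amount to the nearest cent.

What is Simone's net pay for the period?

$2,382.62

457(b) deferral: $4,667.56 × 0.0797 = $372.00
Dependent-care account contribution: $89.69
Pre-tax total = $372.00 + $89.69 = $461.69
Taxable wages = $4,667.56 − $461.69 = $4,205.87
State withholding: $4,205.87 × 0.08 = $336.47
Municipal income tax: $4,205.87 × 0.011 = $46.26
Federal tax withheld: $4,205.87 × 0.2713 = $1,141.05
State disability insurance: only $163,442.20 − $160,165.44 = $3,276.76 of this check is subject → $3,276.76 × 0.01 = $32.77
State unemployment insurance (employee share): $4,667.56 × 0.01 = $46.68
Medicare tax: $4,667.56 × 0.01 = $46.68
Employee stock purchase plan: $173.34
Total deductions = $372.00 + $89.69 + $336.47 + $46.26 + $1,141.05 + $32.77 + $46.68 + $46.68 + $173.34 = $2,284.94
Net pay = $4,667.56 − $2,284.94 = $2,382.62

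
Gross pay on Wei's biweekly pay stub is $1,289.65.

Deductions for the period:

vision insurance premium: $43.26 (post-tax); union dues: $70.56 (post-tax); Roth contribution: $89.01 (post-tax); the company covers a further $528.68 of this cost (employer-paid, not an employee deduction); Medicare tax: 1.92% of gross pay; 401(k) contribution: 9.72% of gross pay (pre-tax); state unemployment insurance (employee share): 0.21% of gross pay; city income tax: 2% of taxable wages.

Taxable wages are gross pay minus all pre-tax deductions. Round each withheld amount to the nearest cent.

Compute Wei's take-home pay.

$910.71

401(k) contribution: $1,289.65 × 0.0972 = $125.35
Taxable wages = $1,289.65 − $125.35 = $1,164.30
City income tax: $1,164.30 × 0.02 = $23.29
Medicare tax: $1,289.65 × 0.0192 = $24.76
State unemployment insurance (employee share): $1,289.65 × 0.0021 = $2.71
Roth contribution: $89.01
Vision insurance premium: $43.26
Union dues: $70.56
(Employer's $528.68 toward Roth contribution is not withheld from the employee.)
Total deductions = $125.35 + $23.29 + $24.76 + $2.71 + $89.01 + $43.26 + $70.56 = $378.94
Net pay = $1,289.65 − $378.94 = $910.71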